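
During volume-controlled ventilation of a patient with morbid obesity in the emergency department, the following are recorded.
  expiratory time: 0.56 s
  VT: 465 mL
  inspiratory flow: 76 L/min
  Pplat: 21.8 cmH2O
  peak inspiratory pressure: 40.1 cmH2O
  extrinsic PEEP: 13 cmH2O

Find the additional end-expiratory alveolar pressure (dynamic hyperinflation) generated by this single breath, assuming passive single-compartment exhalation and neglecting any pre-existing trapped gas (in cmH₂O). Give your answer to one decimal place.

Flow: 76 L/min ÷ 60 = 1.2667 L/s.
R = (PIP − Pplat)/V̇ = (40.1 − 21.8) / 1.2667 = 18.3/1.2667 = 14.447 cmH2O·s/L.
C = Vt/(Pplat − PEEP) = 465.0 / (21.8 − 13) = 465.0/8.8 = 52.841 mL/cmH2O.
τ = R × C = 14.447 × 0.05284 L/cmH2O = 0.7634 s.
Fraction remaining = e^(−Te/τ) = e^(−0.56/0.7634) = 0.4802; trapped volume = 465.0 × 0.4802 = 223.29 mL.
Additional alveolar pressure from trapping ≈ V_trapped / C = 223.29 / 52.841 = 4.226 cmH2O.

4.2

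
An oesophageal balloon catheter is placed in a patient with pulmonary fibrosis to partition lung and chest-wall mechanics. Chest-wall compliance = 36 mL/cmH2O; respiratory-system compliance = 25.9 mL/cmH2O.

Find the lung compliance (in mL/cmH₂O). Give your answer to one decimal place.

1/CL = 1/Crs − 1/Ccw.
1/CL = 1/25.9 − 1/36 = 0.01083.
CL = 92.336 mL/cmH2O.

92.3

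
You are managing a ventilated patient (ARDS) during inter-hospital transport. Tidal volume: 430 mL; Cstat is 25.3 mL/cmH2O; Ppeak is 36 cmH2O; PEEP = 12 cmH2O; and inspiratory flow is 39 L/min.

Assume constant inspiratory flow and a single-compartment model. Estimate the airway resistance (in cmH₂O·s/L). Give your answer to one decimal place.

Flow: 39 L/min ÷ 60 = 0.65 L/s.
Equation of motion (constant flow): PIP = Vt/C + R·V̇ + PEEP.
R·V̇ = PIP − Vt/C − PEEP = 36 − 430/25.3 − 12 = 36 − 16.996 − 12 = 7.004 cmH2O.
R = 7.004 / 0.65 = 10.775 cmH2O·s/L.

10.8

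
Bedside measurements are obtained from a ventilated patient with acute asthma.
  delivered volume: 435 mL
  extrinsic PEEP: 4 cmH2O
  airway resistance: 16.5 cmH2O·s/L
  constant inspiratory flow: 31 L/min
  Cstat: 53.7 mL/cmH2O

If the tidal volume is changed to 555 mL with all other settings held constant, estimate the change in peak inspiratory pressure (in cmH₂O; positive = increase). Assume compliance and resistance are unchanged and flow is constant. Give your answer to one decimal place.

PIP = Vt/C + R·V̇ + PEEP (constant-flow equation of motion).
Only the elastic term changes: ΔPIP = ΔVt / C = (555 − 435) / 53.7 = 2.235 cmH2O.

2.2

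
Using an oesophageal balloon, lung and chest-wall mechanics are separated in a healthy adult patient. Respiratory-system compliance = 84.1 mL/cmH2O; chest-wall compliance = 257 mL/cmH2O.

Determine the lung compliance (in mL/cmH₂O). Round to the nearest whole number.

1/CL = 1/Crs − 1/Ccw.
1/CL = 1/84.1 − 1/257 = 0.008.
CL = 125.0 mL/cmH2O.

125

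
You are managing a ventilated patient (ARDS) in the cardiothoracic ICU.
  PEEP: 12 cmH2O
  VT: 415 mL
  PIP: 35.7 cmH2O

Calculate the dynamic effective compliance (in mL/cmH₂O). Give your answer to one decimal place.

Dynamic compliance = Vt / (PIP − PEEP) = 415 / (35.7 − 12) = 415 / 23.7 = 17.511 mL/cmH2O.

17.5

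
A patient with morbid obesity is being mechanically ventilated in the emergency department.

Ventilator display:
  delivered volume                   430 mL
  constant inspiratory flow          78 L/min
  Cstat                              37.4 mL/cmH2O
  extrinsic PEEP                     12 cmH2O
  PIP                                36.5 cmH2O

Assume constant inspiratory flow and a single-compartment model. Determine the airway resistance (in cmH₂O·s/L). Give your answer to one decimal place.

10.0

Flow: 78 L/min ÷ 60 = 1.3 L/s.
Equation of motion (constant flow): PIP = Vt/C + R·V̇ + PEEP.
R·V̇ = PIP − Vt/C − PEEP = 36.5 − 430/37.4 − 12 = 36.5 − 11.497 − 12 = 13.003 cmH2O.
R = 13.003 / 1.3 = 10.002 cmH2O·s/L.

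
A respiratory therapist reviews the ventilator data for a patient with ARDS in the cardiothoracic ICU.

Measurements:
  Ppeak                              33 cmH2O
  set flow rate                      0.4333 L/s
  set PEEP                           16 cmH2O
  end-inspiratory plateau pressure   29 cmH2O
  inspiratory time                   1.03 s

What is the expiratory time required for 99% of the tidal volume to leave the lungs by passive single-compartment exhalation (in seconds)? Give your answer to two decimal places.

1.46

Vt = flow × Ti = 0.4333 L/s × 1.03 s × 1000 mL/L = 446.3 mL.
R = (PIP − Pplat)/V̇ = (33 − 29) / 0.4333 = 4.0/0.4333 = 9.231 cmH2O·s/L.
C = Vt/(Pplat − PEEP) = 446.3 / (29 − 16) = 446.3/13.0 = 34.331 mL/cmH2O.
τ = R × C = 9.231 × 0.03433 L/cmH2O = 0.3169 s.
t = −τ·ln(1 − 0.99) = −0.3169·ln(0.01) = 1.459 s.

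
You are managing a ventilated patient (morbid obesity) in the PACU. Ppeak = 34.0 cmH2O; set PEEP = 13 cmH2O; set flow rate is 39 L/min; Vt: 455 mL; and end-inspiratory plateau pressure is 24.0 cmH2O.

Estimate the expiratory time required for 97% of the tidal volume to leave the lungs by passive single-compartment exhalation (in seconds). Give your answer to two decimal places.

Flow: 39 L/min ÷ 60 = 0.65 L/s.
R = (PIP − Pplat)/V̇ = (34.0 − 24.0) / 0.65 = 10.0/0.65 = 15.385 cmH2O·s/L.
C = Vt/(Pplat − PEEP) = 455.0 / (24.0 − 13) = 455.0/11.0 = 41.364 mL/cmH2O.
τ = R × C = 15.385 × 0.04136 L/cmH2O = 0.6363 s.
t = −τ·ln(1 − 0.97) = −0.6363·ln(0.03) = 2.231 s.

2.23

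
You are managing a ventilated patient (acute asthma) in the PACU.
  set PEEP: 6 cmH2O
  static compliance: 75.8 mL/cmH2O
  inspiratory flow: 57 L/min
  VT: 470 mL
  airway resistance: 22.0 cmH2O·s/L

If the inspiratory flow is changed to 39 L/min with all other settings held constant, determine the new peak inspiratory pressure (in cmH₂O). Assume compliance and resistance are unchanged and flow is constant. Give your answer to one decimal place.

26.5

Flow: 57 L/min ÷ 60 = 0.95 L/s.
New flow: 39 L/min ÷ 60 = 0.65 L/s.
PIP = Vt/C + R·V̇ + PEEP (constant-flow equation of motion).
Only the resistive term changes: ΔPIP = R × ΔV̇ = 22.0 × (0.65 − 0.95) = 22.0 × -0.3 = -6.6 cmH2O.
Original PIP = 470/75.8 + 22.0×0.95 + 6 = 33.101 cmH2O; new PIP = 33.101 + (-6.6) = 26.501 cmH2O.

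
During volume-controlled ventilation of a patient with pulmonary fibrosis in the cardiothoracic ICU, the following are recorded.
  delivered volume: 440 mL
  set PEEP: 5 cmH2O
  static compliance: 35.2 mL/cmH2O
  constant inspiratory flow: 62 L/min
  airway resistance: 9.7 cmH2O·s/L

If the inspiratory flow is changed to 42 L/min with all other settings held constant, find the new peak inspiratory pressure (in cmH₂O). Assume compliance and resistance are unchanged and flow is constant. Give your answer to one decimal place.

24.3

Flow: 62 L/min ÷ 60 = 1.0333 L/s.
New flow: 42 L/min ÷ 60 = 0.7 L/s.
PIP = Vt/C + R·V̇ + PEEP (constant-flow equation of motion).
Only the resistive term changes: ΔPIP = R × ΔV̇ = 9.7 × (0.7 − 1.0333) = 9.7 × -0.3333 = -3.233 cmH2O.
Original PIP = 440/35.2 + 9.7×1.0333 + 5 = 27.523 cmH2O; new PIP = 27.523 + (-3.233) = 24.29 cmH2O.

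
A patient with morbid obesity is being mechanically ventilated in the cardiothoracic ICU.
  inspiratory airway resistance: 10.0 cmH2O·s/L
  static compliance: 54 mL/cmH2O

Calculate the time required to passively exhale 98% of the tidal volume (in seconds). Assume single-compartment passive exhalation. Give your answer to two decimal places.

τ = R × C = 10.0 × 54 mL/cmH2O = 10.0 × 0.054 L/cmH2O = 0.54 s.
Exhaled fraction f = 1 − e^(−t/τ) → t = −τ·ln(1 − f) = −0.54·ln(0.02) = 2.112 s.

2.11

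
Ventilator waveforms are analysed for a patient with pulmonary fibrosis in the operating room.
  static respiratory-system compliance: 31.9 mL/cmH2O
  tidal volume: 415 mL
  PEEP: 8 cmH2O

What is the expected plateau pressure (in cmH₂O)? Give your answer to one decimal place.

Pplat = PEEP + Vt / Cstat = 8 + 415 / 31.9 = 8 + 13.009 = 21.009 cmH2O.

21.0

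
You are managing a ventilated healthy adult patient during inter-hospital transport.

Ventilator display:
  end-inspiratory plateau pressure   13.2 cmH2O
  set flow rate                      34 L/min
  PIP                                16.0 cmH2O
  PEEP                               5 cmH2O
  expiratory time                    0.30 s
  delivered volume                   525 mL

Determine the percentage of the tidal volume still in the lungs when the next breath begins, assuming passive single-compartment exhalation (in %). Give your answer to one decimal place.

Flow: 34 L/min ÷ 60 = 0.5667 L/s.
R = (PIP − Pplat)/V̇ = (16.0 − 13.2) / 0.5667 = 2.8/0.5667 = 4.941 cmH2O·s/L.
C = Vt/(Pplat − PEEP) = 525.0 / (13.2 − 5) = 525.0/8.2 = 64.024 mL/cmH2O.
τ = R × C = 4.941 × 0.06402 L/cmH2O = 0.3163 s.
Fraction remaining at end-expiration = e^(−Te/τ) = e^(−0.30/0.3163) = 0.3873 → 38.73%.

38.7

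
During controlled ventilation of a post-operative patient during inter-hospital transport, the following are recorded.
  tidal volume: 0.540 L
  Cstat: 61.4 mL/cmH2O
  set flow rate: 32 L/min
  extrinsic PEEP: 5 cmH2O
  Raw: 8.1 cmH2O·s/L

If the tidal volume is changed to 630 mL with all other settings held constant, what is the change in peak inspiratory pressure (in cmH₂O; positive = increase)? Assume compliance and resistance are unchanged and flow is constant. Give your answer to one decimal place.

PIP = Vt/C + R·V̇ + PEEP (constant-flow equation of motion).
Only the elastic term changes: ΔPIP = ΔVt / C = (630 − 540) / 61.4 = 1.466 cmH2O.

1.5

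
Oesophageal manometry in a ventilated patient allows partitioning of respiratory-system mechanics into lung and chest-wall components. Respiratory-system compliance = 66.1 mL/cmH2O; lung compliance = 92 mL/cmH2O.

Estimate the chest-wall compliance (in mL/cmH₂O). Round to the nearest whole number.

235

1/Ccw = 1/Crs − 1/CL.
1/Ccw = 1/66.1 − 1/92 = 0.004259.
Ccw = 234.8 mL/cmH2O.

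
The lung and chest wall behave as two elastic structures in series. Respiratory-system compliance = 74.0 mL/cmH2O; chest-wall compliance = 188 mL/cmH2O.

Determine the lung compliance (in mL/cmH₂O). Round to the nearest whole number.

1/CL = 1/Crs − 1/Ccw.
1/CL = 1/74.0 − 1/188 = 0.008194.
CL = 122.04 mL/cmH2O.

122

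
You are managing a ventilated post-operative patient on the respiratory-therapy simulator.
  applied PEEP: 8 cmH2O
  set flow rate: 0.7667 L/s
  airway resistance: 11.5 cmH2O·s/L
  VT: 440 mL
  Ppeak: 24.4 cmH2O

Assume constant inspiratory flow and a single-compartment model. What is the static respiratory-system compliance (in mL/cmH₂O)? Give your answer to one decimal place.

Equation of motion (constant flow): PIP = Vt/C + R·V̇ + PEEP.
Vt/C = PIP − R·V̇ − PEEP = 24.4 − 11.5×0.7667 − 8 = 24.4 − 8.817 − 8 = 7.583 cmH2O.
C = Vt / 7.583 = 440 / 7.583 = 58.025 mL/cmH2O.

58.0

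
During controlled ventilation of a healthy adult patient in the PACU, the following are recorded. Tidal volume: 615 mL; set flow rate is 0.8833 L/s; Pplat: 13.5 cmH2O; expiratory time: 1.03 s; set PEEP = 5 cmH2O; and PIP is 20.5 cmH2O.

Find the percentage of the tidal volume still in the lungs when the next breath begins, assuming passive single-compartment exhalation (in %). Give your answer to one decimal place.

16.6

R = (PIP − Pplat)/V̇ = (20.5 − 13.5) / 0.8833 = 7.0/0.8833 = 7.925 cmH2O·s/L.
C = Vt/(Pplat − PEEP) = 615.0 / (13.5 − 5) = 615.0/8.5 = 72.353 mL/cmH2O.
τ = R × C = 7.925 × 0.07235 L/cmH2O = 0.5734 s.
Fraction remaining at end-expiration = e^(−Te/τ) = e^(−1.03/0.5734) = 0.1659 → 16.59%.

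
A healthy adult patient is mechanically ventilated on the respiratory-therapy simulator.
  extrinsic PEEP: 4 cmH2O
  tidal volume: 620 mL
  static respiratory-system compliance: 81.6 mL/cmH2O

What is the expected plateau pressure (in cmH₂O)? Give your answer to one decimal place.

Pplat = PEEP + Vt / Cstat = 4 + 620 / 81.6 = 4 + 7.598 = 11.598 cmH2O.

11.6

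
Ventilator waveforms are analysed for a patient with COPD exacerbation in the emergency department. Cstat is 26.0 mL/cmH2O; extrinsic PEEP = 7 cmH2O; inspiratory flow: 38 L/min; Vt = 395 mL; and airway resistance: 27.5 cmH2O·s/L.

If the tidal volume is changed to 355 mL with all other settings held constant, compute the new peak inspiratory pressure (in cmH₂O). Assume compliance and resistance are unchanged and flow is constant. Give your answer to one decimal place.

38.1

Flow: 38 L/min ÷ 60 = 0.6333 L/s.
PIP = Vt/C + R·V̇ + PEEP (constant-flow equation of motion).
Only the elastic term changes: ΔPIP = ΔVt / C = (355 − 395) / 26.0 = -1.538 cmH2O.
Original PIP = 395/26.0 + 27.5×0.6333 + 7 = 39.608 cmH2O; new PIP = 39.608 + (-1.538) = 38.07 cmH2O.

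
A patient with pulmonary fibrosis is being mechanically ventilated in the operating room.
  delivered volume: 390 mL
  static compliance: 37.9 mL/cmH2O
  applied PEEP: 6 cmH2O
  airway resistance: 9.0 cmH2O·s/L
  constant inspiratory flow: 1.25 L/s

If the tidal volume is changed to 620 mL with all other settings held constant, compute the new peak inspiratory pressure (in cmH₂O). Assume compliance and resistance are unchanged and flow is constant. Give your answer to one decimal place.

PIP = Vt/C + R·V̇ + PEEP (constant-flow equation of motion).
Only the elastic term changes: ΔPIP = ΔVt / C = (620 − 390) / 37.9 = 6.069 cmH2O.
Original PIP = 390/37.9 + 9.0×1.25 + 6 = 27.54 cmH2O; new PIP = 27.54 + (6.069) = 33.609 cmH2O.

33.6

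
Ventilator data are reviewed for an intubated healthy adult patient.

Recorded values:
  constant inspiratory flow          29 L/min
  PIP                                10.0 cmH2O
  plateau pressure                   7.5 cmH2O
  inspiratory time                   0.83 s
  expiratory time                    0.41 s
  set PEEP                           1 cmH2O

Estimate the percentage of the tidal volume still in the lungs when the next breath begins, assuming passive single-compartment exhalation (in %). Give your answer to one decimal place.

27.7

Flow: 29 L/min ÷ 60 = 0.4833 L/s.
Vt = flow × Ti = 0.4833 L/s × 0.83 s × 1000 mL/L = 401.14 mL.
R = (PIP − Pplat)/V̇ = (10.0 − 7.5) / 0.4833 = 2.5/0.4833 = 5.173 cmH2O·s/L.
C = Vt/(Pplat − PEEP) = 401.14 / (7.5 − 1) = 401.14/6.5 = 61.714 mL/cmH2O.
τ = R × C = 5.173 × 0.06171 L/cmH2O = 0.3192 s.
Fraction remaining at end-expiration = e^(−Te/τ) = e^(−0.41/0.3192) = 0.2768 → 27.68%.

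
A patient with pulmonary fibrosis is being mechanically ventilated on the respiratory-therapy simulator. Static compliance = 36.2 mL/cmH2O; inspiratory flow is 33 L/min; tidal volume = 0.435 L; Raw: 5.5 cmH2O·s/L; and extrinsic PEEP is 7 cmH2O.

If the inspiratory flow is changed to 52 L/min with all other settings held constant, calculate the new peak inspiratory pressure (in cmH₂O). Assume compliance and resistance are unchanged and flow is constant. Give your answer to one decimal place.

Flow: 33 L/min ÷ 60 = 0.55 L/s.
New flow: 52 L/min ÷ 60 = 0.8667 L/s.
PIP = Vt/C + R·V̇ + PEEP (constant-flow equation of motion).
Only the resistive term changes: ΔPIP = R × ΔV̇ = 5.5 × (0.8667 − 0.55) = 5.5 × 0.3167 = 1.742 cmH2O.
Original PIP = 435/36.2 + 5.5×0.55 + 7 = 22.042 cmH2O; new PIP = 22.042 + (1.742) = 23.784 cmH2O.

23.8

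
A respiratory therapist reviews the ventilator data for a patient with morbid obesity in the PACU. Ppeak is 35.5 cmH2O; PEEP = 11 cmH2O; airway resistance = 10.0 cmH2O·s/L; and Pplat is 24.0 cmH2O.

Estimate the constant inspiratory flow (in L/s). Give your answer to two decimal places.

1.15

flow = (PIP − Pplat) / Raw = 11.5 / 10.0 = 1.15 L/s.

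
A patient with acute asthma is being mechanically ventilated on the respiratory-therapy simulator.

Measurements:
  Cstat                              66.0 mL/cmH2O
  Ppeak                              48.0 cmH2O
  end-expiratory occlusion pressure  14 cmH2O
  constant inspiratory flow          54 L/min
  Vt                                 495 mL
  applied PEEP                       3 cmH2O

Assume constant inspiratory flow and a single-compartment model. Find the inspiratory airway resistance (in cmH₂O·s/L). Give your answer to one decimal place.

29.4

Flow: 54 L/min ÷ 60 = 0.9 L/s.
Total PEEP = 14 cmH2O (set 3 + intrinsic 11); this is the baseline alveolar pressure.
Equation of motion (constant flow): PIP = Vt/C + R·V̇ + PEEP.
R·V̇ = PIP − Vt/C − PEEP = 48.0 − 495/66.0 − 14 = 48.0 − 7.5 − 14 = 26.5 cmH2O.
R = 26.5 / 0.9 = 29.444 cmH2O·s/L.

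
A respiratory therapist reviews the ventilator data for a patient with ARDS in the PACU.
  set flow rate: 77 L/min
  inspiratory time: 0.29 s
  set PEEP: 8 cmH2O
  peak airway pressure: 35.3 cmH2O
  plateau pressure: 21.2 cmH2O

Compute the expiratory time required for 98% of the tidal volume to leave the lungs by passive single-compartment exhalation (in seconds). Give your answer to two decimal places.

1.21

Flow: 77 L/min ÷ 60 = 1.2833 L/s.
Vt = flow × Ti = 1.2833 L/s × 0.29 s × 1000 mL/L = 372.16 mL.
R = (PIP − Pplat)/V̇ = (35.3 − 21.2) / 1.2833 = 14.1/1.2833 = 10.987 cmH2O·s/L.
C = Vt/(Pplat − PEEP) = 372.16 / (21.2 − 8) = 372.16/13.2 = 28.194 mL/cmH2O.
τ = R × C = 10.987 × 0.02819 L/cmH2O = 0.3097 s.
t = −τ·ln(1 − 0.98) = −0.3097·ln(0.02) = 1.212 s.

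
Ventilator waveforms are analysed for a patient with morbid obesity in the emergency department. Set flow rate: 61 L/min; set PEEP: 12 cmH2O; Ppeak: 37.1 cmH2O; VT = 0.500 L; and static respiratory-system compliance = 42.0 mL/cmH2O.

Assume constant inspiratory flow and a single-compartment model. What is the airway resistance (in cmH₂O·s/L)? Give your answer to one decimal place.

13.0

Flow: 61 L/min ÷ 60 = 1.0167 L/s.
Equation of motion (constant flow): PIP = Vt/C + R·V̇ + PEEP.
R·V̇ = PIP − Vt/C − PEEP = 37.1 − 500/42.0 − 12 = 37.1 − 11.905 − 12 = 13.195 cmH2O.
R = 13.195 / 1.0167 = 12.978 cmH2O·s/L.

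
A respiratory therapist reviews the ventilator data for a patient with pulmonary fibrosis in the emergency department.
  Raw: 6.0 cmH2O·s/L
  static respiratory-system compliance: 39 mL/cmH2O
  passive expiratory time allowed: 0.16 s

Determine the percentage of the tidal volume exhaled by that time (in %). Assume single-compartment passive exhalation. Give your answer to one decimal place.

49.5

τ = R × C = 6.0 × 39 mL/cmH2O = 6.0 × 0.039 L/cmH2O = 0.234 s.
Passive exhalation: V(t)/V₀ = e^(−t/τ) = e^(−0.16/0.234) = 0.5047.
Fraction exhaled = 1 − 0.5047 = 0.4953 → 49.53%.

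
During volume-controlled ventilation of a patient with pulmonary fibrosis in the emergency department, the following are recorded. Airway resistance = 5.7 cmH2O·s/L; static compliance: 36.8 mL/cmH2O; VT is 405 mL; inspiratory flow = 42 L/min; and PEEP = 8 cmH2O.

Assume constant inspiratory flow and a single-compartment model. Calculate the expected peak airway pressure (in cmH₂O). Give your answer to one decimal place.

Flow: 42 L/min ÷ 60 = 0.7 L/s.
Equation of motion (constant flow): PIP = Vt/C + R·V̇ + PEEP.
PIP = 405/36.8 + 5.7×0.7 + 8 = 11.005 + 3.99 + 8 = 22.995 cmH2O.

23.0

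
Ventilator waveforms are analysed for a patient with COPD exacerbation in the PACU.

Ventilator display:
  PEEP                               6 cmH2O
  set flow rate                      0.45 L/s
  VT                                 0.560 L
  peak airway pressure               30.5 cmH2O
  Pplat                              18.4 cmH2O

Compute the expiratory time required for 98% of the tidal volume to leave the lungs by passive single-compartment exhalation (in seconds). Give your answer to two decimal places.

4.75

R = (PIP − Pplat)/V̇ = (30.5 − 18.4) / 0.45 = 12.1/0.45 = 26.889 cmH2O·s/L.
C = Vt/(Pplat − PEEP) = 560.0 / (18.4 − 6) = 560.0/12.4 = 45.161 mL/cmH2O.
τ = R × C = 26.889 × 0.04516 L/cmH2O = 1.214 s.
t = −τ·ln(1 − 0.98) = −1.214·ln(0.02) = 4.749 s.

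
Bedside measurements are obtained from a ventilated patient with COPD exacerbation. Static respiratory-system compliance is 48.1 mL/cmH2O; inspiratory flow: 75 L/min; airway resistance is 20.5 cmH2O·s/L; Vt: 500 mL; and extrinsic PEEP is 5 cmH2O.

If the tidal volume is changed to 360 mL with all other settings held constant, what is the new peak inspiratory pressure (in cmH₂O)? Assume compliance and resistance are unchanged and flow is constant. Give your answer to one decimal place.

38.1

Flow: 75 L/min ÷ 60 = 1.25 L/s.
PIP = Vt/C + R·V̇ + PEEP (constant-flow equation of motion).
Only the elastic term changes: ΔPIP = ΔVt / C = (360 − 500) / 48.1 = -2.911 cmH2O.
Original PIP = 500/48.1 + 20.5×1.25 + 5 = 41.02 cmH2O; new PIP = 41.02 + (-2.911) = 38.109 cmH2O.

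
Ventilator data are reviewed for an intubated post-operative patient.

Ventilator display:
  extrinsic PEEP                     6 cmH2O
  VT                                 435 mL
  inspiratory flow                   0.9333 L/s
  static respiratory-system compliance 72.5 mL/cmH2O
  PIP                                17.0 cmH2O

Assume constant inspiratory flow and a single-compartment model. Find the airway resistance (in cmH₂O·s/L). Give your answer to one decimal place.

Equation of motion (constant flow): PIP = Vt/C + R·V̇ + PEEP.
R·V̇ = PIP − Vt/C − PEEP = 17.0 − 435/72.5 − 6 = 17.0 − 6.0 − 6 = 5.0 cmH2O.
R = 5.0 / 0.9333 = 5.357 cmH2O·s/L.

5.4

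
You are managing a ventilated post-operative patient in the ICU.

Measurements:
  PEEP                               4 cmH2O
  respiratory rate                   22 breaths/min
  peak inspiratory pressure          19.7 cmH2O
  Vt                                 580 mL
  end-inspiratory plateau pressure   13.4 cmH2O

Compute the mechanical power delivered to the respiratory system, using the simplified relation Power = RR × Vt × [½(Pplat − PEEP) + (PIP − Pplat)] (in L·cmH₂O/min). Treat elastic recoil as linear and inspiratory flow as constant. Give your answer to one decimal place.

Per-breath work = Vt × [½(Pplat−PEEP) + (PIP−Pplat)] = 0.580 × [0.5×9.4 + 6.3] = 0.580 × 11.0 = 6.38 L·cmH2O.
Power = 22 × 6.38 = 140.36 L·cmH2O/min.

140.4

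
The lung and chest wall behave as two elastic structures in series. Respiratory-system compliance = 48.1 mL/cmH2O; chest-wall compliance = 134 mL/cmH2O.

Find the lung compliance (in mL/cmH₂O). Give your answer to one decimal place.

75.0

1/CL = 1/Crs − 1/Ccw.
1/CL = 1/48.1 − 1/134 = 0.01333.
CL = 75.019 mL/cmH2O.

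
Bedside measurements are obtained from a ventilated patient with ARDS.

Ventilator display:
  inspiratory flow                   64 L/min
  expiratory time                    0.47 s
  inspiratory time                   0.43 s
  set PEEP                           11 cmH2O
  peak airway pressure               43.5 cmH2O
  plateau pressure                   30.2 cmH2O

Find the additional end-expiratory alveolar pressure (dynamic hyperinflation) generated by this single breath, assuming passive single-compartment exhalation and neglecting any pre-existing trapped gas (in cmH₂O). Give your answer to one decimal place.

Flow: 64 L/min ÷ 60 = 1.0667 L/s.
Vt = flow × Ti = 1.0667 L/s × 0.43 s × 1000 mL/L = 458.68 mL.
R = (PIP − Pplat)/V̇ = (43.5 − 30.2) / 1.0667 = 13.3/1.0667 = 12.468 cmH2O·s/L.
C = Vt/(Pplat − PEEP) = 458.68 / (30.2 − 11) = 458.68/19.2 = 23.89 mL/cmH2O.
τ = R × C = 12.468 × 0.02389 L/cmH2O = 0.2979 s.
Fraction remaining = e^(−Te/τ) = e^(−0.47/0.2979) = 0.2064; trapped volume = 458.68 × 0.2064 = 94.672 mL.
Additional alveolar pressure from trapping ≈ V_trapped / C = 94.672 / 23.89 = 3.963 cmH2O.

4.0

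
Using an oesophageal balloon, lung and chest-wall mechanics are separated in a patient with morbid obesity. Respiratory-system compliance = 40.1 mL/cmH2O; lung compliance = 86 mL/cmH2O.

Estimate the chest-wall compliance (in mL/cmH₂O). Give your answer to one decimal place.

1/Ccw = 1/Crs − 1/CL.
1/Ccw = 1/40.1 − 1/86 = 0.01331.
Ccw = 75.131 mL/cmH2O.

75.1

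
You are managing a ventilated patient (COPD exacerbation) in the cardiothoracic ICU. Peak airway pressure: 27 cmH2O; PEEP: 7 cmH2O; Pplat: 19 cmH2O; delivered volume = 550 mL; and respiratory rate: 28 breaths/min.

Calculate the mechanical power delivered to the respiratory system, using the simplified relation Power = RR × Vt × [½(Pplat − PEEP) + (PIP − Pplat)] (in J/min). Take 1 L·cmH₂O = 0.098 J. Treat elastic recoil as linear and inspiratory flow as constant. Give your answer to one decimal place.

Per-breath work = Vt × [½(Pplat−PEEP) + (PIP−Pplat)] = 0.550 × [0.5×12.0 + 8.0] = 0.550 × 14.0 = 7.7 L·cmH2O.
Power = 28 × 7.7 = 215.6 L·cmH2O/min.
× 0.098 J/(L·cmH2O) → 21.129 J/min.

21.1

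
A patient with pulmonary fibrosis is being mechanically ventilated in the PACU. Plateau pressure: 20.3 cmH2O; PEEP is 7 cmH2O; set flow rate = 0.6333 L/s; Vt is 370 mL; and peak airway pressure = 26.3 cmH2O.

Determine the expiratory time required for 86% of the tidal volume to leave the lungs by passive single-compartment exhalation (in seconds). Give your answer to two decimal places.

R = (PIP − Pplat)/V̇ = (26.3 − 20.3) / 0.6333 = 6.0/0.6333 = 9.474 cmH2O·s/L.
C = Vt/(Pplat − PEEP) = 370.0 / (20.3 − 7) = 370.0/13.3 = 27.82 mL/cmH2O.
τ = R × C = 9.474 × 0.02782 L/cmH2O = 0.2636 s.
t = −τ·ln(1 − 0.86) = −0.2636·ln(0.14) = 0.5183 s.

0.52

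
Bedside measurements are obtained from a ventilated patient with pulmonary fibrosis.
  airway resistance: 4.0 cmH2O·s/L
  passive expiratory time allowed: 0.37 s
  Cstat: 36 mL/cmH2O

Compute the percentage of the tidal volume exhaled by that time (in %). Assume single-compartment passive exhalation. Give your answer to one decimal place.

92.3

τ = R × C = 4.0 × 36 mL/cmH2O = 4.0 × 0.036 L/cmH2O = 0.144 s.
Passive exhalation: V(t)/V₀ = e^(−t/τ) = e^(−0.37/0.144) = 0.07658.
Fraction exhaled = 1 − 0.07658 = 0.9234 → 92.34%.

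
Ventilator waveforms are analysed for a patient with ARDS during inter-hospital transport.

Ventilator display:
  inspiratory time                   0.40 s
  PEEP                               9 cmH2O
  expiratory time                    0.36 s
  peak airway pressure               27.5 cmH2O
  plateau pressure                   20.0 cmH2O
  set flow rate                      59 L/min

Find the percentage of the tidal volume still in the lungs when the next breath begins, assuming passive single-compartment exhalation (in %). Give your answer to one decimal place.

Flow: 59 L/min ÷ 60 = 0.9833 L/s.
Vt = flow × Ti = 0.9833 L/s × 0.40 s × 1000 mL/L = 393.32 mL.
R = (PIP − Pplat)/V̇ = (27.5 − 20.0) / 0.9833 = 7.5/0.9833 = 7.627 cmH2O·s/L.
C = Vt/(Pplat − PEEP) = 393.32 / (20.0 − 9) = 393.32/11.0 = 35.756 mL/cmH2O.
τ = R × C = 7.627 × 0.03576 L/cmH2O = 0.2727 s.
Fraction remaining at end-expiration = e^(−Te/τ) = e^(−0.36/0.2727) = 0.2671 → 26.71%.

26.7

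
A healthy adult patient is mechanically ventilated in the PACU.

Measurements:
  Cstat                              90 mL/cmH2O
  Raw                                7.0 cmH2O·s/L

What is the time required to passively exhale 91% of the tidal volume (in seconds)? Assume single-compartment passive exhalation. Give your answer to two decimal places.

τ = R × C = 7.0 × 90 mL/cmH2O = 7.0 × 0.090 L/cmH2O = 0.63 s.
Exhaled fraction f = 1 − e^(−t/τ) → t = −τ·ln(1 − f) = −0.63·ln(0.09) = 1.517 s.

1.52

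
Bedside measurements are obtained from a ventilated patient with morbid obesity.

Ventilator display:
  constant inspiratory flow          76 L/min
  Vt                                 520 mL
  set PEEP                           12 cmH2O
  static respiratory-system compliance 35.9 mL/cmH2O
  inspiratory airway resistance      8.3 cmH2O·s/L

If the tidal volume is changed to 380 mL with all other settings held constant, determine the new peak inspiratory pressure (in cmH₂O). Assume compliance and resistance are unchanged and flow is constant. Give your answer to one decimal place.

Flow: 76 L/min ÷ 60 = 1.2667 L/s.
PIP = Vt/C + R·V̇ + PEEP (constant-flow equation of motion).
Only the elastic term changes: ΔPIP = ΔVt / C = (380 − 520) / 35.9 = -3.9 cmH2O.
Original PIP = 520/35.9 + 8.3×1.2667 + 12 = 36.998 cmH2O; new PIP = 36.998 + (-3.9) = 33.098 cmH2O.

33.1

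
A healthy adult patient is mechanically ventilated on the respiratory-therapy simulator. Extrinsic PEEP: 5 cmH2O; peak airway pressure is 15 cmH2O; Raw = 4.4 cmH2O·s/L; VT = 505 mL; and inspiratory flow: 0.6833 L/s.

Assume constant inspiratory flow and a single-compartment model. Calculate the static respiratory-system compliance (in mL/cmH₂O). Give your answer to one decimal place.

Equation of motion (constant flow): PIP = Vt/C + R·V̇ + PEEP.
Vt/C = PIP − R·V̇ − PEEP = 15 − 4.4×0.6833 − 5 = 15 − 3.007 − 5 = 6.993 cmH2O.
C = Vt / 6.993 = 505 / 6.993 = 72.215 mL/cmH2O.

72.2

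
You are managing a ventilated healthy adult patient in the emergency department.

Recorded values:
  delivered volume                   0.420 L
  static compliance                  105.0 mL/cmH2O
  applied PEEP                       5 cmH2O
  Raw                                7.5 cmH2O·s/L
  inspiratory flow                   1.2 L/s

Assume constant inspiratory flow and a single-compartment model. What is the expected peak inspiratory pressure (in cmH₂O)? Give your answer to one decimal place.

18.0

Equation of motion (constant flow): PIP = Vt/C + R·V̇ + PEEP.
PIP = 420/105.0 + 7.5×1.2 + 5 = 4.0 + 9.0 + 5 = 18.0 cmH2O.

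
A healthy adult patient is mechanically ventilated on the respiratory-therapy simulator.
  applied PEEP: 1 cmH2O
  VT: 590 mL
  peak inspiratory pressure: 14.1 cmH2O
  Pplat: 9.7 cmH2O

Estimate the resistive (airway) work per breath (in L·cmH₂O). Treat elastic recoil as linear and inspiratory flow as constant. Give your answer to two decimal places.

With constant inspiratory flow the resistive pressure is constant at PIP − Pplat = 14.1 − 9.7 = 4.4 cmH2O, so resistive work = 4.4 × 0.590 = 2.596 L·cmH2O.

2.60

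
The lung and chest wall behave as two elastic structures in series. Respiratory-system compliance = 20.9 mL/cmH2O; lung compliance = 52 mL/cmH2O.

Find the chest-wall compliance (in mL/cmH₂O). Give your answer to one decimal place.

1/Ccw = 1/Crs − 1/CL.
1/Ccw = 1/20.9 − 1/52 = 0.02862.
Ccw = 34.941 mL/cmH2O.

34.9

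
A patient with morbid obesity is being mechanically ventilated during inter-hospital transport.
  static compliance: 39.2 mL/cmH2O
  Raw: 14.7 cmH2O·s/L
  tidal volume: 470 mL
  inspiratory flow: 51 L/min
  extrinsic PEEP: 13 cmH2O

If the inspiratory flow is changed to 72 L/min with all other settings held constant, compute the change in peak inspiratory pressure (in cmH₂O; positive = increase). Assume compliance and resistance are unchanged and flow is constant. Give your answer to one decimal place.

Flow: 51 L/min ÷ 60 = 0.85 L/s.
New flow: 72 L/min ÷ 60 = 1.2 L/s.
PIP = Vt/C + R·V̇ + PEEP (constant-flow equation of motion).
Only the resistive term changes: ΔPIP = R × ΔV̇ = 14.7 × (1.2 − 0.85) = 14.7 × 0.35 = 5.145 cmH2O.

5.1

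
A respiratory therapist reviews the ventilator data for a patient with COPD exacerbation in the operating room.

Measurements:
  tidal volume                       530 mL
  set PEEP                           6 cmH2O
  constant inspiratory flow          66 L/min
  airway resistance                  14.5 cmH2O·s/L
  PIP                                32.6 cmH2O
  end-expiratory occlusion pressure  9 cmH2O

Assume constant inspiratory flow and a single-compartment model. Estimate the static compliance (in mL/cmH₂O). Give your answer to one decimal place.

Flow: 66 L/min ÷ 60 = 1.1 L/s.
Total PEEP = 9 cmH2O (set 6 + intrinsic 3); this is the baseline alveolar pressure.
Equation of motion (constant flow): PIP = Vt/C + R·V̇ + PEEP.
Vt/C = PIP − R·V̇ − PEEP = 32.6 − 14.5×1.1 − 9 = 32.6 − 15.95 − 9 = 7.65 cmH2O.
C = Vt / 7.65 = 530 / 7.65 = 69.281 mL/cmH2O.

69.3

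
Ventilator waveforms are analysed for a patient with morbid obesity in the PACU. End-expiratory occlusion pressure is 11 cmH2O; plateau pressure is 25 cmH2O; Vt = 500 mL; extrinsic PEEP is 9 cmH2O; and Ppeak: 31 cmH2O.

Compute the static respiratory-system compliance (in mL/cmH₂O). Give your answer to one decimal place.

End-expiratory occlusion gives total PEEP = 11 cmH2O (intrinsic PEEP = 11 − 9 = 2). Use total PEEP for the elastic gradient.
Cstat = Vt / (Pplat − PEEPtotal) = 500 / (25 − 11) = 500 / 14.0 = 35.714 mL/cmH2O.

35.7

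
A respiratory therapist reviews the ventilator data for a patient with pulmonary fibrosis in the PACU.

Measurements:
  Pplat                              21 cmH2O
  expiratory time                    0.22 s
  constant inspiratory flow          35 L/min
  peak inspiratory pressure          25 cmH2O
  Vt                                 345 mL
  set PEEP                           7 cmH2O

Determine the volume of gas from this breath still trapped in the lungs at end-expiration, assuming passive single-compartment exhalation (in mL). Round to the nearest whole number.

94

Flow: 35 L/min ÷ 60 = 0.5833 L/s.
R = (PIP − Pplat)/V̇ = (25 − 21) / 0.5833 = 4.0/0.5833 = 6.858 cmH2O·s/L.
C = Vt/(Pplat − PEEP) = 345.0 / (21 − 7) = 345.0/14.0 = 24.643 mL/cmH2O.
τ = R × C = 6.858 × 0.02464 L/cmH2O = 0.169 s.
Fraction remaining = e^(−Te/τ) = e^(−0.22/0.169) = 0.272.
Trapped volume = 345.0 × 0.272 = 93.84 mL.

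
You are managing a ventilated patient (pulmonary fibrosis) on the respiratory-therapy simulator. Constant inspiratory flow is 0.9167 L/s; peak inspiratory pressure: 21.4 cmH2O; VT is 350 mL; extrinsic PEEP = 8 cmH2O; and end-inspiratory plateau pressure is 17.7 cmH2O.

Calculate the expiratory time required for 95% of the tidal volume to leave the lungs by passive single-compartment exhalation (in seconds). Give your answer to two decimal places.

R = (PIP − Pplat)/V̇ = (21.4 − 17.7) / 0.9167 = 3.7/0.9167 = 4.036 cmH2O·s/L.
C = Vt/(Pplat − PEEP) = 350.0 / (17.7 − 8) = 350.0/9.7 = 36.082 mL/cmH2O.
τ = R × C = 4.036 × 0.03608 L/cmH2O = 0.1456 s.
t = −τ·ln(1 − 0.95) = −0.1456·ln(0.05) = 0.4362 s.

0.44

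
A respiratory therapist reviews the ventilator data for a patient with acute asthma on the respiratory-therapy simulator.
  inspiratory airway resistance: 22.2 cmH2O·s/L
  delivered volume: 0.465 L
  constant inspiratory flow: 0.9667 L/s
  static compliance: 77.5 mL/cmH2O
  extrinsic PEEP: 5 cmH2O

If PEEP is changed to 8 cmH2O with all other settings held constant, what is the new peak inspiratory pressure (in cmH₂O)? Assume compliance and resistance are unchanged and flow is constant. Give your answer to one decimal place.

35.5

PIP = Vt/C + R·V̇ + PEEP (constant-flow equation of motion).
Only the baseline term changes: ΔPIP = ΔPEEP = 8 − 5 = 3.0 cmH2O.
Original PIP = 465/77.5 + 22.2×0.9667 + 5 = 32.461 cmH2O; new PIP = 32.461 + (3.0) = 35.461 cmH2O.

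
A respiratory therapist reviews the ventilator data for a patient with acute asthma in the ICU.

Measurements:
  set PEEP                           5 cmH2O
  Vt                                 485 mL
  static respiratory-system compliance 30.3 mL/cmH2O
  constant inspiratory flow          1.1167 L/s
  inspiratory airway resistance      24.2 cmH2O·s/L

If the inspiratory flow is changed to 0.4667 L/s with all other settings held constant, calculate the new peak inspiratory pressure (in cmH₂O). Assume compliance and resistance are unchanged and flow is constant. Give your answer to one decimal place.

32.3

PIP = Vt/C + R·V̇ + PEEP (constant-flow equation of motion).
Only the resistive term changes: ΔPIP = R × ΔV̇ = 24.2 × (0.4667 − 1.1167) = 24.2 × -0.65 = -15.73 cmH2O.
Original PIP = 485/30.3 + 24.2×1.1167 + 5 = 48.031 cmH2O; new PIP = 48.031 + (-15.73) = 32.301 cmH2O.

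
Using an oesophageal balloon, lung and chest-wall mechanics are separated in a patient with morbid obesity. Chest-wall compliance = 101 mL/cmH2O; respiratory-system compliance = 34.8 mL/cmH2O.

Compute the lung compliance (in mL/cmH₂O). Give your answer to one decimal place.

1/CL = 1/Crs − 1/Ccw.
1/CL = 1/34.8 − 1/101 = 0.01883.
CL = 53.107 mL/cmH2O.

53.1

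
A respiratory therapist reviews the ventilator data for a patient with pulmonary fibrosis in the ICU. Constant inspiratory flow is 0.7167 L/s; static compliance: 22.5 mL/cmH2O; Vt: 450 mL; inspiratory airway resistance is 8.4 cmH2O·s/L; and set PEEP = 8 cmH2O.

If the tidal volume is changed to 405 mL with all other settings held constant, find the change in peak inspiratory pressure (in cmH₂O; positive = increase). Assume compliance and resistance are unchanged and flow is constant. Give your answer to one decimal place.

PIP = Vt/C + R·V̇ + PEEP (constant-flow equation of motion).
Only the elastic term changes: ΔPIP = ΔVt / C = (405 − 450) / 22.5 = -2.0 cmH2O.

-2.0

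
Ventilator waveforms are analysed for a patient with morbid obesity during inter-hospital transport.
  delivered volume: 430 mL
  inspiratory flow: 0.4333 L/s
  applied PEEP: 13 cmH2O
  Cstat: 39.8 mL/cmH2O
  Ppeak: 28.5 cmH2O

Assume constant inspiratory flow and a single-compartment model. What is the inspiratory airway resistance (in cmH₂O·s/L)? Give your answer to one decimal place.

Equation of motion (constant flow): PIP = Vt/C + R·V̇ + PEEP.
R·V̇ = PIP − Vt/C − PEEP = 28.5 − 430/39.8 − 13 = 28.5 − 10.804 − 13 = 4.696 cmH2O.
R = 4.696 / 0.4333 = 10.838 cmH2O·s/L.

10.8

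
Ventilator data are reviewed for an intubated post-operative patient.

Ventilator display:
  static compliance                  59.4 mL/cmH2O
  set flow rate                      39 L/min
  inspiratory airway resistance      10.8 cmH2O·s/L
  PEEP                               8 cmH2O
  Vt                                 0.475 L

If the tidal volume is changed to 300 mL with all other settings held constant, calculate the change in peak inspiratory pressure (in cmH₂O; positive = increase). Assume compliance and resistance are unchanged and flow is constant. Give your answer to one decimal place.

PIP = Vt/C + R·V̇ + PEEP (constant-flow equation of motion).
Only the elastic term changes: ΔPIP = ΔVt / C = (300 − 475) / 59.4 = -2.946 cmH2O.

-2.9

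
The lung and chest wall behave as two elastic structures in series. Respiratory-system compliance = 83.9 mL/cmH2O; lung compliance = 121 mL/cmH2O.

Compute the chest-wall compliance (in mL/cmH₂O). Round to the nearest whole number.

1/Ccw = 1/Crs − 1/CL.
1/Ccw = 1/83.9 − 1/121 = 0.003654.
Ccw = 273.67 mL/cmH2O.

274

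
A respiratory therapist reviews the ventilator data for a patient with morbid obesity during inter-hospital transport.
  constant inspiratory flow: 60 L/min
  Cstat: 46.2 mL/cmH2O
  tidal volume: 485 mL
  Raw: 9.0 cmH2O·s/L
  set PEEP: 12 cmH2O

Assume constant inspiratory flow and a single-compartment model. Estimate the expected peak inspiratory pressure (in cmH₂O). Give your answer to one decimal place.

Flow: 60 L/min ÷ 60 = 1 L/s.
Equation of motion (constant flow): PIP = Vt/C + R·V̇ + PEEP.
PIP = 485/46.2 + 9.0×1 + 12 = 10.498 + 9.0 + 12 = 31.498 cmH2O.

31.5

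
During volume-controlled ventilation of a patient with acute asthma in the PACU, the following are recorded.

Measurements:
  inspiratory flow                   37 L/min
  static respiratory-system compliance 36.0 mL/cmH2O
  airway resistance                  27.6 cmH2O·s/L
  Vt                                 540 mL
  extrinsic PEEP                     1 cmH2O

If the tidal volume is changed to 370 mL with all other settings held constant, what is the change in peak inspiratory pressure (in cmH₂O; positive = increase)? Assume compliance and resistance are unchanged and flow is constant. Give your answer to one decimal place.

-4.7

PIP = Vt/C + R·V̇ + PEEP (constant-flow equation of motion).
Only the elastic term changes: ΔPIP = ΔVt / C = (370 − 540) / 36.0 = -4.722 cmH2O.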